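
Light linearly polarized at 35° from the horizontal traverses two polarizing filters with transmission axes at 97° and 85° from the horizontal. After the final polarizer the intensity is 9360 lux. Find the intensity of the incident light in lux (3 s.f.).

I₀ ≈ 4.44e4 lux

I₁ = I₀ cos²(97° − 35°) = I₀ cos²(62°) = 0.2204 I₀.
I₂ = I₁ cos²(85° − 97°) = 0.2204 I₀ · cos²(12°) = 0.2109 I₀.
So 9360 lux = 0.2109 I₀, giving I₀ = 9360/0.2109 = 4.439e+04 lux.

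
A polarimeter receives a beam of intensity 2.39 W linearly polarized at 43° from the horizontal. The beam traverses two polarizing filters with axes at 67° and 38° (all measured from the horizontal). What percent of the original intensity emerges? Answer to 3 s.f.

I₁ = 2.39 W · cos²(24°) = 1.995 W.
I₂ = I₁ · cos²(29°) = 1.995 · 0.765 = 1.526 W.
That is 63.84% of the incident intensity.

≈ 63.8%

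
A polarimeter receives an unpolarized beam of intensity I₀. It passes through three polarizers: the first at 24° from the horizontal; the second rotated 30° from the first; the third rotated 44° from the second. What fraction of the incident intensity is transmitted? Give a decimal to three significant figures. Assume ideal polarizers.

Unpolarized light through the first polarizer → I₁ = ½ I₀, now polarized at 24°.
I₂ = I₁ cos²(30°) = 0.5 · 0.75 I₀ = 0.375 I₀.
I₃ = I₂ cos²(44°) = 0.375 · 0.5174 I₀ = 0.194 I₀.
Transmitted fraction = 0.194.

≈ 0.194 I₀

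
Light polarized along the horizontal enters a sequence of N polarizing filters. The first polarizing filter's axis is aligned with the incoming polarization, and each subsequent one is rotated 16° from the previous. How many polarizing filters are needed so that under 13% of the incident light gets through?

N = 27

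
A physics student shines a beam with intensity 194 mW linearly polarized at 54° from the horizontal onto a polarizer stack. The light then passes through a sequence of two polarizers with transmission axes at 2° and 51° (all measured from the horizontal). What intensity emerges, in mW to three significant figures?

I₁ = 194 mW · cos²(52°) = 73.53 mW.
I₂ = I₁ · cos²(49°) = 73.53 · 0.4304 = 31.65 mW.

I ≈ 31.6 mW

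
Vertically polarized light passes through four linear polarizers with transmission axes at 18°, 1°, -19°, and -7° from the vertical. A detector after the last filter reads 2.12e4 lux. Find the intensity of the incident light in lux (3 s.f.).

By Malus's law, I₁ = I₀ cos²(18° − 0°) = I₀ cos²(18°) = 0.9045 I₀.
I₂ = I₁ cos²(1° − 18°) = 0.9045 I₀ · cos²(17°) = 0.8272 I₀.
I₃ = I₂ cos²(-19° − 1°) = 0.8272 I₀ · cos²(20°) = 0.7304 I₀.
I₄ = I₃ cos²(-7° + 19°) = 0.7304 I₀ · cos²(12°) = 0.6989 I₀.
So 2.12e4 lux = 0.6989 I₀, giving I₀ = 2.12e4/0.6989 = 3.034e+04 lux.

I₀ ≈ 3.03e4 lux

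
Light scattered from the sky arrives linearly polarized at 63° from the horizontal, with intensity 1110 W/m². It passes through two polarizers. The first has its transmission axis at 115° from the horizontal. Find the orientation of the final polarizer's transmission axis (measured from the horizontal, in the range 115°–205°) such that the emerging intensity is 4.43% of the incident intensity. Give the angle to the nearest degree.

I₁ = I₀ cos²(115° − 63°) = I₀ cos²(52°) = 0.379 I₀.
Need I₂/I₀ = 0.0443, so cos²(θ − 115°) = 0.0443 / 0.379 = 0.1169.
θ − 115° = arccos(√0.1169) = 70.0°, giving θ ≈ 115 + 70.0 = 185.0°.

θ ≈ 185°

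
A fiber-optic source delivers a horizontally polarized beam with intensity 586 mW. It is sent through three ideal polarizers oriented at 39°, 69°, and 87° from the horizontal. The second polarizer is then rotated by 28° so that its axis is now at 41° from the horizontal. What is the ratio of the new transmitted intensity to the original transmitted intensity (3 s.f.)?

Before rotation:
I₁ = I₀ cos²(39° − 0°) = I₀ cos²(39°) = 0.604 I₀.
I₂ = I₁ cos²(69° − 39°) = 0.604 I₀ · cos²(30°) = 0.453 I₀.
I₃ = I₂ cos²(87° − 69°) = 0.453 I₀ · cos²(18°) = 0.4097 I₀.
After rotation:
I₁ = I₀ cos²(39° − 0°) = I₀ cos²(39°) = 0.604 I₀.
I₂ = I₁ cos²(41° − 39°) = 0.604 I₀ · cos²(2°) = 0.6032 I₀.
I₃ = I₂ cos²(87° − 41°) = 0.6032 I₀ · cos²(46°) = 0.2911 I₀.
Ratio = 0.2911 / 0.4097 = 0.7105.

I_new/I_old ≈ 0.710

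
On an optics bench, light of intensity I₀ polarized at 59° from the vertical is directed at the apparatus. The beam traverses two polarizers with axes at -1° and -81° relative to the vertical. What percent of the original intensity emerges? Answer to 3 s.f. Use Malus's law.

≈ 0.754%

By Malus's law, I₁ = I₀ cos²(-1° − 59°) = I₀ cos²(60°) = 0.25 I₀.
I₂ = I₁ cos²(-81° + 1°) = 0.25 I₀ · cos²(80°) = 0.007538 I₀.
That is 0.7538% of the incident intensity.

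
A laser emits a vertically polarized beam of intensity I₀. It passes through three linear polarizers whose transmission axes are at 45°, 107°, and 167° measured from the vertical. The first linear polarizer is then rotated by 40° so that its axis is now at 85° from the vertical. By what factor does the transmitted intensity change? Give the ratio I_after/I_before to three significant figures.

I_new/I_old ≈ 0.0593

Before rotation:
I₁ = I₀ cos²(45° − 0°) = I₀ cos²(45°) = 0.5 I₀.
I₂ = I₁ cos²(107° − 45°) = 0.5 I₀ · cos²(62°) = 0.1102 I₀.
I₃ = I₂ cos²(167° − 107°) = 0.1102 I₀ · cos²(60°) = 0.02755 I₀.
After rotation:
I₁ = I₀ cos²(85° − 0°) = I₀ cos²(85°) = 0.007596 I₀.
I₂ = I₁ cos²(107° − 85°) = 0.007596 I₀ · cos²(22°) = 0.00653 I₀.
I₃ = I₂ cos²(167° − 107°) = 0.00653 I₀ · cos²(60°) = 0.001633 I₀.
Ratio = 0.001633 / 0.02755 = 0.05926.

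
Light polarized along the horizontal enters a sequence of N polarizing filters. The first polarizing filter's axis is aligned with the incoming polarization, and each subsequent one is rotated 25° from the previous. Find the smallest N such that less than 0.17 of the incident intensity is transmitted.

First polarizer is aligned with the polarization: full transmission.
Each further stage multiplies by cos²(25°) = 0.8214.
After N polarizers: T = 0.8214^(N−1). Require T < 0.17 ⇒ N−1 > ln(0.17)/ln(0.8214) = 9.01, so N−1 ≥ 10 and N = 11.
Check: N=11 gives T = 0.1398 < 0.17; N=10 gives T = 0.1702.

N = 11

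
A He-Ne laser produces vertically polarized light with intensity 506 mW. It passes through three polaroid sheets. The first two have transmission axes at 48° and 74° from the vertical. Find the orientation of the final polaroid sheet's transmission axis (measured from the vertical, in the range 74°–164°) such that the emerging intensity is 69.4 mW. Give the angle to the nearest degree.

By Malus's law, I₁ = I₀ cos²(48° − 0°) = I₀ cos²(48°) = 0.4477 I₀.
I₂ = I₁ cos²(74° − 48°) = 0.4477 I₀ · cos²(26°) = 0.3617 I₀.
Target fraction: 69.4 / 506 mW = 0.1372 of I₀.
Need I₃/I₀ = 0.1372, so cos²(θ − 74°) = 0.1372 / 0.3617 = 0.3792.
θ − 74° = arccos(√0.3792) = 52.0°, giving θ ≈ 74 + 52.0 = 126.0°.

θ ≈ 126°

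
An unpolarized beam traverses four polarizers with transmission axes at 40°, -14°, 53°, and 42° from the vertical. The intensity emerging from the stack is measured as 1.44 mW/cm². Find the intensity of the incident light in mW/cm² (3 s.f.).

I₀ ≈ 56.7 mW/cm²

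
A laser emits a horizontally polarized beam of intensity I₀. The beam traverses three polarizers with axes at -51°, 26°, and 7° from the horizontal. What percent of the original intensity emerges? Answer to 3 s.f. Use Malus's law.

≈ 1.79%

By Malus's law, I₁ = I₀ cos²(-51° − 0°) = I₀ cos²(51°) = 0.396 I₀.
I₂ = I₁ cos²(26° + 51°) = 0.396 I₀ · cos²(77°) = 0.02004 I₀.
I₃ = I₂ cos²(7° − 26°) = 0.02004 I₀ · cos²(19°) = 0.01792 I₀.
That is 1.792% of the incident intensity.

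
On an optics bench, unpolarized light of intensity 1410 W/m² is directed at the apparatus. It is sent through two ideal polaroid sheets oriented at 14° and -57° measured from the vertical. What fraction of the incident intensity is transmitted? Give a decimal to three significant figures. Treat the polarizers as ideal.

Unpolarized light through the first polarizer → I₁ = 1410 W/m²/2 = 705 W/m², polarized at 14°.
I₂ = I₁ · cos²(71°) = 705 · 0.106 = 74.73 W/m².
Transmitted fraction = 0.053.

I/I₀ ≈ 0.0530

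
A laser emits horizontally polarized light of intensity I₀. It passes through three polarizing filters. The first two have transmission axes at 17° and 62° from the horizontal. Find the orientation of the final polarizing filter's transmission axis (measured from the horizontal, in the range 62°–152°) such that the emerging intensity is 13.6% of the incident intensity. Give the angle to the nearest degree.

θ ≈ 119°

I₁ = I₀ cos²(17° − 0°) = I₀ cos²(17°) = 0.9145 I₀.
I₂ = I₁ cos²(62° − 17°) = 0.9145 I₀ · cos²(45°) = 0.4573 I₀.
Need I₃/I₀ = 0.136, so cos²(θ − 62°) = 0.136 / 0.4573 = 0.2974.
θ − 62° = arccos(√0.2974) = 57.0°, giving θ ≈ 62 + 57.0 = 119.0°.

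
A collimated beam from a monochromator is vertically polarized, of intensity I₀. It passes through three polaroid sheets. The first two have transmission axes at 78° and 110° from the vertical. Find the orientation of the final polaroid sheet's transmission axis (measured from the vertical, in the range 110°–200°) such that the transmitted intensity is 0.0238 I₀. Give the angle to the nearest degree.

I₁ = I₀ cos²(78° − 0°) = I₀ cos²(78°) = 0.04323 I₀.
I₂ = I₁ cos²(110° − 78°) = 0.04323 I₀ · cos²(32°) = 0.03109 I₀.
Need I₃/I₀ = 0.0238, so cos²(θ − 110°) = 0.0238 / 0.03109 = 0.7656.
θ − 110° = arccos(√0.7656) = 29.0°, giving θ ≈ 110 + 29.0 = 139.0°.

θ ≈ 139°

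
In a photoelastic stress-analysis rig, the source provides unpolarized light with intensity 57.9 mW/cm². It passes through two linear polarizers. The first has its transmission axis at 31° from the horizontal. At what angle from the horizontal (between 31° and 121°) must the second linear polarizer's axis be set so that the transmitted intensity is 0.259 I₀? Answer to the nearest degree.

θ ≈ 75°

Unpolarized light through the first polarizer → I₁ = ½ I₀, now polarized at 31°.
Need I₂/I₀ = 0.259, so cos²(θ − 31°) = 0.259 / 0.5 = 0.518.
θ − 31° = arccos(√0.518) = 44.0°, giving θ ≈ 31 + 44.0 = 75.0°.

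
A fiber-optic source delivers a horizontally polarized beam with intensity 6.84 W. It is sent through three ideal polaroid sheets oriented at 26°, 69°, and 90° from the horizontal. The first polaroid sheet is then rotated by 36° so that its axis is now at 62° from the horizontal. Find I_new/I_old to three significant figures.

I_new/I_old ≈ 0.503

Before rotation:
I₁ = I₀ cos²(26° − 0°) = I₀ cos²(26°) = 0.8078 I₀.
I₂ = I₁ cos²(69° − 26°) = 0.8078 I₀ · cos²(43°) = 0.4321 I₀.
I₃ = I₂ cos²(90° − 69°) = 0.4321 I₀ · cos²(21°) = 0.3766 I₀.
After rotation:
I₁ = I₀ cos²(62° − 0°) = I₀ cos²(62°) = 0.2204 I₀.
I₂ = I₁ cos²(69° − 62°) = 0.2204 I₀ · cos²(7°) = 0.2171 I₀.
I₃ = I₂ cos²(90° − 69°) = 0.2171 I₀ · cos²(21°) = 0.1892 I₀.
Ratio = 0.1892 / 0.3766 = 0.5025.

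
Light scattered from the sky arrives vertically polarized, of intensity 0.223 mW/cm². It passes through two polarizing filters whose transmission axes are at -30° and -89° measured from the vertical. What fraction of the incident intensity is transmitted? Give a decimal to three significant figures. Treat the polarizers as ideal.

By Malus's law, I₁ = 0.223 mW/cm² · cos²(30°) = 0.1673 mW/cm².
I₂ = I₁ · cos²(59°) = 0.1673 · 0.2653 = 0.04437 mW/cm².
Transmitted fraction = 0.1989.

I/I₀ ≈ 0.199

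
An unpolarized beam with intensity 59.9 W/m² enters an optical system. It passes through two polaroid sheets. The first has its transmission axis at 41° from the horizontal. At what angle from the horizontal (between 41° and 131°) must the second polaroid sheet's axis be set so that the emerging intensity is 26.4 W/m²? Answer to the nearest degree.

θ ≈ 61°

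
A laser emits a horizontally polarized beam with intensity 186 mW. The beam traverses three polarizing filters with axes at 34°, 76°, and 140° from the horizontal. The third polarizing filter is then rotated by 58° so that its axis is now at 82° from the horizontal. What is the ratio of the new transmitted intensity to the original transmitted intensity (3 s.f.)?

Before rotation:
I₁ = I₀ cos²(34° − 0°) = I₀ cos²(34°) = 0.6873 I₀.
I₂ = I₁ cos²(76° − 34°) = 0.6873 I₀ · cos²(42°) = 0.3796 I₀.
I₃ = I₂ cos²(140° − 76°) = 0.3796 I₀ · cos²(64°) = 0.07294 I₀.
After rotation:
I₁ = I₀ cos²(34° − 0°) = I₀ cos²(34°) = 0.6873 I₀.
I₂ = I₁ cos²(76° − 34°) = 0.6873 I₀ · cos²(42°) = 0.3796 I₀.
I₃ = I₂ cos²(82° − 76°) = 0.3796 I₀ · cos²(6°) = 0.3754 I₀.
Ratio = 0.3754 / 0.07294 = 5.147.

I_new/I_old ≈ 5.15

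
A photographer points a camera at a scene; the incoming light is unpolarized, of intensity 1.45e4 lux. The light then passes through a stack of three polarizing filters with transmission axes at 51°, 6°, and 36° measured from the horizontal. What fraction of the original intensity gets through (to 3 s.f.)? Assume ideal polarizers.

Unpolarized light through the first polarizer → I₁ = 1.45e4 lux/2 = 7250 lux, polarized at 51°.
I₂ = I₁ · cos²(45°) = 7250 · 0.5 = 3625 lux.
I₃ = I₂ · cos²(30°) = 3625 · 0.75 = 2719 lux.
Transmitted fraction = 0.1875.

I/I₀ ≈ 0.188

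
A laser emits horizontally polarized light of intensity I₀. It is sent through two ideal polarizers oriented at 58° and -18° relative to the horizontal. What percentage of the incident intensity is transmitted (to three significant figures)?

≈ 1.64%

By Malus's law, I₁ = I₀ cos²(58° − 0°) = I₀ cos²(58°) = 0.2808 I₀.
I₂ = I₁ cos²(-18° − 58°) = 0.2808 I₀ · cos²(76°) = 0.01644 I₀.
That is 1.644% of the incident intensity.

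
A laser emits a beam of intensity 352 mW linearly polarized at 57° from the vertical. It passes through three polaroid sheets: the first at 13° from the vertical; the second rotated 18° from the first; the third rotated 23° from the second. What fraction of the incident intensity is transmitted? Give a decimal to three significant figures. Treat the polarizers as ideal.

I₁ = 352 mW · cos²(44°) = 182.1 mW.
I₂ = I₁ · cos²(18°) = 182.1 · 0.9045 = 164.7 mW.
I₃ = I₂ · cos²(23°) = 164.7 · 0.8473 = 139.6 mW.
Transmitted fraction = 0.3966.

I/I₀ ≈ 0.397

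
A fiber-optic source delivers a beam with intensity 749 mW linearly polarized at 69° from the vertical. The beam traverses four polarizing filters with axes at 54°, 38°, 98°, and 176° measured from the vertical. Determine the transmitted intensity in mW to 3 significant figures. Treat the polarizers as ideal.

I₁ = 749 mW · cos²(15°) = 698.8 mW.
I₂ = I₁ · cos²(16°) = 698.8 · 0.924 = 645.7 mW.
I₃ = I₂ · cos²(60°) = 645.7 · 0.25 = 161.4 mW.
I₄ = I₃ · cos²(78°) = 161.4 · 0.04323 = 6.978 mW.

I ≈ 6.98 mW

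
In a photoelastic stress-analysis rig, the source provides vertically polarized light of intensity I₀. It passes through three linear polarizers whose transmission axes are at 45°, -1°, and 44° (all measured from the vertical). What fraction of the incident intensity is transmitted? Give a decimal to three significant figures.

≈ 0.121 I₀

I₁ = I₀ cos²(45° − 0°) = I₀ cos²(45°) = 0.5 I₀.
I₂ = I₁ cos²(-1° − 45°) = 0.5 I₀ · cos²(46°) = 0.2413 I₀.
I₃ = I₂ cos²(44° + 1°) = 0.2413 I₀ · cos²(45°) = 0.1206 I₀.
Transmitted fraction = 0.1206.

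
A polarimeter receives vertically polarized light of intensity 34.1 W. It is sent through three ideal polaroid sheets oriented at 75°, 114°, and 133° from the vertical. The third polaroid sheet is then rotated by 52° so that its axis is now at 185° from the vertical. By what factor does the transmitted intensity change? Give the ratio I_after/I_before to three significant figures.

Before rotation:
By Malus's law, I₁ = I₀ cos²(75° − 0°) = I₀ cos²(75°) = 0.06699 I₀.
I₂ = I₁ cos²(114° − 75°) = 0.06699 I₀ · cos²(39°) = 0.04046 I₀.
I₃ = I₂ cos²(133° − 114°) = 0.04046 I₀ · cos²(19°) = 0.03617 I₀.
After rotation:
I₁ = I₀ cos²(75° − 0°) = I₀ cos²(75°) = 0.06699 I₀.
I₂ = I₁ cos²(114° − 75°) = 0.06699 I₀ · cos²(39°) = 0.04046 I₀.
I₃ = I₂ cos²(185° − 114°) = 0.04046 I₀ · cos²(71°) = 0.004288 I₀.
Ratio = 0.004288 / 0.03617 = 0.1186.

I_new/I_old ≈ 0.119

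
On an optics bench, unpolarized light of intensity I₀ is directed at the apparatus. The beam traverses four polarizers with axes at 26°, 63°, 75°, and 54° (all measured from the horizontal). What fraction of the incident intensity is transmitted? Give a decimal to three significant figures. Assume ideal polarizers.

≈ 0.266 I₀

Unpolarized light through the first polarizer → I₁ = ½ I₀, now polarized at 26°.
I₂ = I₁ cos²(63° − 26°) = 0.5 I₀ · cos²(37°) = 0.3189 I₀.
I₃ = I₂ cos²(75° − 63°) = 0.3189 I₀ · cos²(12°) = 0.3051 I₀.
I₄ = I₃ cos²(54° − 75°) = 0.3051 I₀ · cos²(21°) = 0.2659 I₀.
Transmitted fraction = 0.2659.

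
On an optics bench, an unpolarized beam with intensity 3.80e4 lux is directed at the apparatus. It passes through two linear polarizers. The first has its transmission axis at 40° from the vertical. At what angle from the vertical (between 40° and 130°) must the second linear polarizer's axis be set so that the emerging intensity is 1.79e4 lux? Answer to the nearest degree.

θ ≈ 54°

Unpolarized light through the first polarizer → I₁ = ½ I₀, now polarized at 40°.
Target fraction: 1.79e4 / 3.80e4 lux = 0.4711 of I₀.
Need I₂/I₀ = 0.4711, so cos²(θ − 40°) = 0.4711 / 0.5 = 0.9421.
θ − 40° = arccos(√0.9421) = 13.9°, giving θ ≈ 40 + 13.9 = 53.9°.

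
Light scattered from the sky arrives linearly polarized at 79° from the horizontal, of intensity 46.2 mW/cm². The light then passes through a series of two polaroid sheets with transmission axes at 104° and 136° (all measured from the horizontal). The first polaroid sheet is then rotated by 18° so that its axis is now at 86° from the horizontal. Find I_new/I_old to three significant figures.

Before rotation:
By Malus's law, I₁ = I₀ cos²(104° − 79°) = I₀ cos²(25°) = 0.8214 I₀.
I₂ = I₁ cos²(136° − 104°) = 0.8214 I₀ · cos²(32°) = 0.5907 I₀.
After rotation:
I₁ = I₀ cos²(86° − 79°) = I₀ cos²(7°) = 0.9851 I₀.
I₂ = I₁ cos²(136° − 86°) = 0.9851 I₀ · cos²(50°) = 0.407 I₀.
Ratio = 0.407 / 0.5907 = 0.689.

I_new/I_old ≈ 0.689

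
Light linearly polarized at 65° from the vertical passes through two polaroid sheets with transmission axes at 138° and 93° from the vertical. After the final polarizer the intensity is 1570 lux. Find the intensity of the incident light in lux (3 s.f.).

I₀ ≈ 3.67e4 lux

I₁ = I₀ cos²(138° − 65°) = I₀ cos²(73°) = 0.08548 I₀.
I₂ = I₁ cos²(93° − 138°) = 0.08548 I₀ · cos²(45°) = 0.04274 I₀.
So 1570 lux = 0.04274 I₀, giving I₀ = 1570/0.04274 = 3.673e+04 lux.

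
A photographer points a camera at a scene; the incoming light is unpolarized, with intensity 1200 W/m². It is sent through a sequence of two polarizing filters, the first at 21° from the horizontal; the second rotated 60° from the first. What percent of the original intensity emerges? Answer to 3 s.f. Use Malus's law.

Unpolarized light through the first polarizer → I₁ = 1200 W/m²/2 = 600 W/m², polarized at 21°.
I₂ = I₁ · cos²(60°) = 600 · 0.25 = 150 W/m².
That is 12.5% of the incident intensity.

≈ 12.5%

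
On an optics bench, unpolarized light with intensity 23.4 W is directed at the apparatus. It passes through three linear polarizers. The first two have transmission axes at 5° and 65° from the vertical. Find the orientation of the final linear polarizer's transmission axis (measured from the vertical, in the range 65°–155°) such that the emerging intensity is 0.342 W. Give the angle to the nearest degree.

Unpolarized light through the first polarizer → I₁ = ½ I₀, now polarized at 5°.
I₂ = I₁ cos²(65° − 5°) = 0.5 I₀ · cos²(60°) = 0.125 I₀.
Target fraction: 0.342 / 23.4 W = 0.01462 of I₀.
Need I₃/I₀ = 0.01462, so cos²(θ − 65°) = 0.01462 / 0.125 = 0.1169.
θ − 65° = arccos(√0.1169) = 70.0°, giving θ ≈ 65 + 70.0 = 135.0°.

θ ≈ 135°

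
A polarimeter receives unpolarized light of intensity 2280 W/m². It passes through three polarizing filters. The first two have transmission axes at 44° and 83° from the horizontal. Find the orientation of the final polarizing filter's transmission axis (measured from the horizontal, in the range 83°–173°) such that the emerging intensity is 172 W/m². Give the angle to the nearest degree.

Unpolarized light through the first polarizer → I₁ = ½ I₀, now polarized at 44°.
I₂ = I₁ cos²(83° − 44°) = 0.5 I₀ · cos²(39°) = 0.302 I₀.
Target fraction: 172 / 2280 W/m² = 0.07544 of I₀.
Need I₃/I₀ = 0.07544, so cos²(θ − 83°) = 0.07544 / 0.302 = 0.2498.
θ − 83° = arccos(√0.2498) = 60.0°, giving θ ≈ 83 + 60.0 = 143.0°.

θ ≈ 143°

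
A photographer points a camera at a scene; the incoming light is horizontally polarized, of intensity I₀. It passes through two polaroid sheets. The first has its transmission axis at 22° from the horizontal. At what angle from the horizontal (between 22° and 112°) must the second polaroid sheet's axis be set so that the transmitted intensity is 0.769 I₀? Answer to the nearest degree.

θ ≈ 41°

By Malus's law, I₁ = I₀ cos²(22° − 0°) = I₀ cos²(22°) = 0.8597 I₀.
Need I₂/I₀ = 0.769, so cos²(θ − 22°) = 0.769 / 0.8597 = 0.8945.
θ − 22° = arccos(√0.8945) = 19.0°, giving θ ≈ 22 + 19.0 = 41.0°.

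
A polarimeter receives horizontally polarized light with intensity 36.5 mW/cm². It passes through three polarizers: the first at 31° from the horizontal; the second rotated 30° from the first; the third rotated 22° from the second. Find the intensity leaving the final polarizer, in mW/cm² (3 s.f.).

I₁ = 36.5 mW/cm² · cos²(31°) = 26.82 mW/cm².
I₂ = I₁ · cos²(30°) = 26.82 · 0.75 = 20.11 mW/cm².
I₃ = I₂ · cos²(22°) = 20.11 · 0.8597 = 17.29 mW/cm².

I ≈ 17.3 mW/cm²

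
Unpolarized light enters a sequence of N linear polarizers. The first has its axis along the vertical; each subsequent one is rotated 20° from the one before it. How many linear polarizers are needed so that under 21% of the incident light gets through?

First polarizer halves the unpolarized light: factor 1/2.
Each further stage multiplies by cos²(20°) = 0.883.
After N polarizers: T = 0.5·0.883^(N−1). Require T < 0.21 ⇒ N−1 > ln(0.21/0.5)/ln(0.883) = 6.97, so N−1 ≥ 7 and N = 8.
Check: N=8 gives T = 0.2093 < 0.21; N=7 gives T = 0.237.

N = 8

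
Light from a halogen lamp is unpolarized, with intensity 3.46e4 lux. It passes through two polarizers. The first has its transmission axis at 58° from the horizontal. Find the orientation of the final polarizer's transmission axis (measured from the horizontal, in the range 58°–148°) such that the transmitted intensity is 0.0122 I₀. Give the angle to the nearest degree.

θ ≈ 139°

Unpolarized light through the first polarizer → I₁ = ½ I₀, now polarized at 58°.
Need I₂/I₀ = 0.0122, so cos²(θ − 58°) = 0.0122 / 0.5 = 0.0244.
θ − 58° = arccos(√0.0244) = 81.0°, giving θ ≈ 58 + 81.0 = 139.0°.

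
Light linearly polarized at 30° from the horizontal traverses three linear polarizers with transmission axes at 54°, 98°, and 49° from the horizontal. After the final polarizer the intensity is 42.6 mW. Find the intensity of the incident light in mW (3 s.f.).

I₀ ≈ 229 mW

By Malus's law, I₁ = I₀ cos²(54° − 30°) = I₀ cos²(24°) = 0.8346 I₀.
I₂ = I₁ cos²(98° − 54°) = 0.8346 I₀ · cos²(44°) = 0.4318 I₀.
I₃ = I₂ cos²(49° − 98°) = 0.4318 I₀ · cos²(49°) = 0.1859 I₀.
So 42.6 mW = 0.1859 I₀, giving I₀ = 42.6/0.1859 = 229.2 mW.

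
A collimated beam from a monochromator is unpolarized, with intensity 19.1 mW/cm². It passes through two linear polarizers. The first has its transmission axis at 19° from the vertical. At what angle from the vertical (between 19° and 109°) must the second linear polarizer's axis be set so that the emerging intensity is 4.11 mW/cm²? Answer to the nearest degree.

θ ≈ 68°

Unpolarized light through the first polarizer → I₁ = ½ I₀, now polarized at 19°.
Target fraction: 4.11 / 19.1 mW/cm² = 0.2152 of I₀.
Need I₂/I₀ = 0.2152, so cos²(θ − 19°) = 0.2152 / 0.5 = 0.4304.
θ − 19° = arccos(√0.4304) = 49.0°, giving θ ≈ 19 + 49.0 = 68.0°.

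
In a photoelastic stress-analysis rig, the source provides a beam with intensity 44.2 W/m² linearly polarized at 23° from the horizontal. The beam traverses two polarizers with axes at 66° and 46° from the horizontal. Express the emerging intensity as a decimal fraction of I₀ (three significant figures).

By Malus's law, I₁ = 44.2 W/m² · cos²(43°) = 23.64 W/m².
I₂ = I₁ · cos²(20°) = 23.64 · 0.883 = 20.88 W/m².
Transmitted fraction = 0.4723.

I/I₀ ≈ 0.472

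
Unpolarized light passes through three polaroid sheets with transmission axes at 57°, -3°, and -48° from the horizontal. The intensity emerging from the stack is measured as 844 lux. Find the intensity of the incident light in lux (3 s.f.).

I₀ ≈ 1.35e4 lux

Unpolarized light through the first polarizer → I₁ = ½ I₀, now polarized at 57°.
I₂ = I₁ cos²(-3° − 57°) = 0.5 I₀ · cos²(60°) = 0.125 I₀.
I₃ = I₂ cos²(-48° + 3°) = 0.125 I₀ · cos²(45°) = 0.0625 I₀.
So 844 lux = 0.0625 I₀, giving I₀ = 844/0.0625 = 1.35e+04 lux.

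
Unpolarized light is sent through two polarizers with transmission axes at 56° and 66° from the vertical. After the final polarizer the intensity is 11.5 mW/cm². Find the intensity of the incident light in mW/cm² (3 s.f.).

Unpolarized light through the first polarizer → I₁ = ½ I₀, now polarized at 56°.
I₂ = I₁ cos²(66° − 56°) = 0.5 I₀ · cos²(10°) = 0.4849 I₀.
So 11.5 mW/cm² = 0.4849 I₀, giving I₀ = 11.5/0.4849 = 23.72 mW/cm².

I₀ ≈ 23.7 mW/cm²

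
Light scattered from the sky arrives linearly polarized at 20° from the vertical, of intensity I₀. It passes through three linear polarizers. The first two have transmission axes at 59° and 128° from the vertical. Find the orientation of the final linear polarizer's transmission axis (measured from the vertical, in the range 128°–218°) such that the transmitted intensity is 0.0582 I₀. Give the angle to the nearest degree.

θ ≈ 158°

By Malus's law, I₁ = I₀ cos²(59° − 20°) = I₀ cos²(39°) = 0.604 I₀.
I₂ = I₁ cos²(128° − 59°) = 0.604 I₀ · cos²(69°) = 0.07756 I₀.
Need I₃/I₀ = 0.0582, so cos²(θ − 128°) = 0.0582 / 0.07756 = 0.7503.
θ − 128° = arccos(√0.7503) = 30.0°, giving θ ≈ 128 + 30.0 = 158.0°.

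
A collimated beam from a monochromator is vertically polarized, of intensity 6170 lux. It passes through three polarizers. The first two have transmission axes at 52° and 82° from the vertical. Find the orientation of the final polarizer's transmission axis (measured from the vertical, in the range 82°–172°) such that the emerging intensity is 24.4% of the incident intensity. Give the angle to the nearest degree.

θ ≈ 104°

By Malus's law, I₁ = I₀ cos²(52° − 0°) = I₀ cos²(52°) = 0.379 I₀.
I₂ = I₁ cos²(82° − 52°) = 0.379 I₀ · cos²(30°) = 0.2843 I₀.
Need I₃/I₀ = 0.244, so cos²(θ − 82°) = 0.244 / 0.2843 = 0.8583.
θ − 82° = arccos(√0.8583) = 22.1°, giving θ ≈ 82 + 22.1 = 104.1°.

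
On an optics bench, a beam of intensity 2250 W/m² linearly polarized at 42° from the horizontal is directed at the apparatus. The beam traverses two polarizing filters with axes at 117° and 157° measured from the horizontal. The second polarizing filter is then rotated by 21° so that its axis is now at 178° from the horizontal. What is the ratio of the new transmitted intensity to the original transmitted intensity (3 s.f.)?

I_new/I_old ≈ 0.401

Before rotation:
I₁ = I₀ cos²(117° − 42°) = I₀ cos²(75°) = 0.06699 I₀.
I₂ = I₁ cos²(157° − 117°) = 0.06699 I₀ · cos²(40°) = 0.03931 I₀.
After rotation:
I₁ = I₀ cos²(117° − 42°) = I₀ cos²(75°) = 0.06699 I₀.
I₂ = I₁ cos²(178° − 117°) = 0.06699 I₀ · cos²(61°) = 0.01574 I₀.
Ratio = 0.01574 / 0.03931 = 0.4005.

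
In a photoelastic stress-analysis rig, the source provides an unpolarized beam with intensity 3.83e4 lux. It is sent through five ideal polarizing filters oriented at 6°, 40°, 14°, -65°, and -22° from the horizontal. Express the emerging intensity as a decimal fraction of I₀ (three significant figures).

I/I₀ ≈ 0.00541

Unpolarized light through the first polarizer → I₁ = 3.83e4 lux/2 = 1.915e+04 lux, polarized at 6°.
I₂ = I₁ · cos²(34°) = 1.915e+04 · 0.6873 = 1.316e+04 lux.
I₃ = I₂ · cos²(26°) = 1.316e+04 · 0.8078 = 1.063e+04 lux.
I₄ = I₃ · cos²(79°) = 1.063e+04 · 0.03641 = 387.1 lux.
I₅ = I₄ · cos²(43°) = 387.1 · 0.5349 = 207.1 lux.
Transmitted fraction = 0.005406.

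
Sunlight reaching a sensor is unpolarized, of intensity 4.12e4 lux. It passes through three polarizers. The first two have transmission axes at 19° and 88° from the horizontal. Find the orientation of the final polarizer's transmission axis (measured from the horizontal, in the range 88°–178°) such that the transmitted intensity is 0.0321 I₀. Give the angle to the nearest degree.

Unpolarized light through the first polarizer → I₁ = ½ I₀, now polarized at 19°.
I₂ = I₁ cos²(88° − 19°) = 0.5 I₀ · cos²(69°) = 0.06421 I₀.
Need I₃/I₀ = 0.0321, so cos²(θ − 88°) = 0.0321 / 0.06421 = 0.4999.
θ − 88° = arccos(√0.4999) = 45.0°, giving θ ≈ 88 + 45.0 = 133.0°.

θ ≈ 133°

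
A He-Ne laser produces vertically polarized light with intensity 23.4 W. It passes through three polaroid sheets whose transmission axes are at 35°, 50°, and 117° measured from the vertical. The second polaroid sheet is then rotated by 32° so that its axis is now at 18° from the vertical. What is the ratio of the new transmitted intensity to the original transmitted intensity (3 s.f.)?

Before rotation:
By Malus's law, I₁ = I₀ cos²(35° − 0°) = I₀ cos²(35°) = 0.671 I₀.
I₂ = I₁ cos²(50° − 35°) = 0.671 I₀ · cos²(15°) = 0.6261 I₀.
I₃ = I₂ cos²(117° − 50°) = 0.6261 I₀ · cos²(67°) = 0.09558 I₀.
After rotation:
I₁ = I₀ cos²(35° − 0°) = I₀ cos²(35°) = 0.671 I₀.
I₂ = I₁ cos²(18° − 35°) = 0.671 I₀ · cos²(17°) = 0.6137 I₀.
Angle between axes 2 and 3: 81°. I₃ = 0.6137 I₀ · cos²(81°) = 0.01502 I₀.
Ratio = 0.01502 / 0.09558 = 0.1571.

I_new/I_old ≈ 0.157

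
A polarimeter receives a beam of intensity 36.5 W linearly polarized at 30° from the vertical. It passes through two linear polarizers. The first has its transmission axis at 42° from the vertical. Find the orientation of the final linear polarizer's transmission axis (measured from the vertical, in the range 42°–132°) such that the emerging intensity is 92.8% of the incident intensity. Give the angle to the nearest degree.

I₁ = I₀ cos²(42° − 30°) = I₀ cos²(12°) = 0.9568 I₀.
Need I₂/I₀ = 0.928, so cos²(θ − 42°) = 0.928 / 0.9568 = 0.9699.
θ − 42° = arccos(√0.9699) = 10.0°, giving θ ≈ 42 + 10.0 = 52.0°.

θ ≈ 52°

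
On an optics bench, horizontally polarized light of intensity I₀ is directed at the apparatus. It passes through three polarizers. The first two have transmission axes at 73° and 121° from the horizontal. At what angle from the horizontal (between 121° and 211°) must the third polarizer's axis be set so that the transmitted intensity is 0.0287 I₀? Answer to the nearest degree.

θ ≈ 151°

I₁ = I₀ cos²(73° − 0°) = I₀ cos²(73°) = 0.08548 I₀.
I₂ = I₁ cos²(121° − 73°) = 0.08548 I₀ · cos²(48°) = 0.03827 I₀.
Need I₃/I₀ = 0.0287, so cos²(θ − 121°) = 0.0287 / 0.03827 = 0.7499.
θ − 121° = arccos(√0.7499) = 30.0°, giving θ ≈ 121 + 30.0 = 151.0°.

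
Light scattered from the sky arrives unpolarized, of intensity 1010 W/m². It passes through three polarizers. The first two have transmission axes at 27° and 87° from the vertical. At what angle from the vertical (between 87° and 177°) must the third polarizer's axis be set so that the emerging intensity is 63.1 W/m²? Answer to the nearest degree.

θ ≈ 132°

Unpolarized light through the first polarizer → I₁ = ½ I₀, now polarized at 27°.
I₂ = I₁ cos²(87° − 27°) = 0.5 I₀ · cos²(60°) = 0.125 I₀.
Target fraction: 63.1 / 1010 W/m² = 0.06248 of I₀.
Need I₃/I₀ = 0.06248, so cos²(θ − 87°) = 0.06248 / 0.125 = 0.4998.
θ − 87° = arccos(√0.4998) = 45.0°, giving θ ≈ 87 + 45.0 = 132.0°.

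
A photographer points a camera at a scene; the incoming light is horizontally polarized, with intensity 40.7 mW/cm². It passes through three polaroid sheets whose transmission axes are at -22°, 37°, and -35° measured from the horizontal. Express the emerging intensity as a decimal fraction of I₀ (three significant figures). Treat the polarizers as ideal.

I₁ = 40.7 mW/cm² · cos²(22°) = 34.99 mW/cm².
I₂ = I₁ · cos²(59°) = 34.99 · 0.2653 = 9.281 mW/cm².
I₃ = I₂ · cos²(72°) = 9.281 · 0.09549 = 0.8863 mW/cm².
Transmitted fraction = 0.02178.

I/I₀ ≈ 0.0218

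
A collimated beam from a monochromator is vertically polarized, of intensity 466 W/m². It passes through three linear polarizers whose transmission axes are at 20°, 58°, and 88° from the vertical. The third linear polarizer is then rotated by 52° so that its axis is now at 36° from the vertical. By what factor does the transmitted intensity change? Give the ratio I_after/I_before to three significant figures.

I_new/I_old ≈ 1.15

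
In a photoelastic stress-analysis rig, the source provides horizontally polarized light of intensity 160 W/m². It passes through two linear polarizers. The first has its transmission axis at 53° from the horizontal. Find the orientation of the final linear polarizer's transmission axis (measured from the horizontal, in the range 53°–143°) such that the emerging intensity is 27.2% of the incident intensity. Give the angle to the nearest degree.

I₁ = I₀ cos²(53° − 0°) = I₀ cos²(53°) = 0.3622 I₀.
Need I₂/I₀ = 0.272, so cos²(θ − 53°) = 0.272 / 0.3622 = 0.751.
θ − 53° = arccos(√0.751) = 29.9°, giving θ ≈ 53 + 29.9 = 82.9°.

θ ≈ 83°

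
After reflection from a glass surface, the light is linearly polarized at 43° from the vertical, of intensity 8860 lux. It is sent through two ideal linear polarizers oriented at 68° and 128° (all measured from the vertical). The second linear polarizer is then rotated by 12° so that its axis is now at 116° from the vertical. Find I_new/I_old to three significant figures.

Before rotation:
I₁ = I₀ cos²(68° − 43°) = I₀ cos²(25°) = 0.8214 I₀.
I₂ = I₁ cos²(128° − 68°) = 0.8214 I₀ · cos²(60°) = 0.2053 I₀.
After rotation:
I₁ = I₀ cos²(68° − 43°) = I₀ cos²(25°) = 0.8214 I₀.
I₂ = I₁ cos²(116° − 68°) = 0.8214 I₀ · cos²(48°) = 0.3678 I₀.
Ratio = 0.3678 / 0.2053 = 1.791.

I_new/I_old ≈ 1.79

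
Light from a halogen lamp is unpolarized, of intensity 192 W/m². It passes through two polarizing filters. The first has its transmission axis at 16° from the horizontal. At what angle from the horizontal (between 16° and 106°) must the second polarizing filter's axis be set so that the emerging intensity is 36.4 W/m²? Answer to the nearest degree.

Unpolarized light through the first polarizer → I₁ = ½ I₀, now polarized at 16°.
Target fraction: 36.4 / 192 W/m² = 0.1896 of I₀.
Need I₂/I₀ = 0.1896, so cos²(θ − 16°) = 0.1896 / 0.5 = 0.3792.
θ − 16° = arccos(√0.3792) = 52.0°, giving θ ≈ 16 + 52.0 = 68.0°.

θ ≈ 68°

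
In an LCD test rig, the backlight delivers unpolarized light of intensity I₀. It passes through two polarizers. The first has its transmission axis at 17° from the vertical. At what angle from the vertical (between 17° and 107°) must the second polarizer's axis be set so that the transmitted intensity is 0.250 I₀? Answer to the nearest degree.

Unpolarized light through the first polarizer → I₁ = ½ I₀, now polarized at 17°.
Need I₂/I₀ = 0.25, so cos²(θ − 17°) = 0.25 / 0.5 = 0.5.
θ − 17° = arccos(√0.5) = 45.0°, giving θ ≈ 17 + 45.0 = 62.0°.

θ ≈ 62°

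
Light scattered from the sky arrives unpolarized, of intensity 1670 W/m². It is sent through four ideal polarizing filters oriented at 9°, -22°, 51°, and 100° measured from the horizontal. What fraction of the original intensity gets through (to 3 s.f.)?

I/I₀ ≈ 0.0135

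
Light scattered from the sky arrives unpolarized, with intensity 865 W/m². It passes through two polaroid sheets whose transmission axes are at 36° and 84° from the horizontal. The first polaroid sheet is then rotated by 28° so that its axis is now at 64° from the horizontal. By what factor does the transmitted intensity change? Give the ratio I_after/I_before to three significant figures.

I_new/I_old ≈ 1.97

Before rotation:
Unpolarized light through the first polarizer → I₁ = ½ I₀, now polarized at 36°.
I₂ = I₁ cos²(84° − 36°) = 0.5 I₀ · cos²(48°) = 0.2239 I₀.
After rotation:
Unpolarized light through the first polarizer → I₁ = ½ I₀, now polarized at 64°.
I₂ = I₁ cos²(84° − 64°) = 0.5 I₀ · cos²(20°) = 0.4415 I₀.
Ratio = 0.4415 / 0.2239 = 1.972.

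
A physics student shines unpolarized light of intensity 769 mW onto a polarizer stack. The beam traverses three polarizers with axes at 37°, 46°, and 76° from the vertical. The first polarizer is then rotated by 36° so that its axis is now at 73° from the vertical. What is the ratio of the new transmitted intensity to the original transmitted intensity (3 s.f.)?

I_new/I_old ≈ 0.814

Before rotation:
Unpolarized light through the first polarizer → I₁ = ½ I₀, now polarized at 37°.
I₂ = I₁ cos²(46° − 37°) = 0.5 I₀ · cos²(9°) = 0.4878 I₀.
I₃ = I₂ cos²(76° − 46°) = 0.4878 I₀ · cos²(30°) = 0.3658 I₀.
After rotation:
Unpolarized light through the first polarizer → I₁ = ½ I₀, now polarized at 73°.
I₂ = I₁ cos²(46° − 73°) = 0.5 I₀ · cos²(27°) = 0.3969 I₀.
I₃ = I₂ cos²(76° − 46°) = 0.3969 I₀ · cos²(30°) = 0.2977 I₀.
Ratio = 0.2977 / 0.3658 = 0.8138.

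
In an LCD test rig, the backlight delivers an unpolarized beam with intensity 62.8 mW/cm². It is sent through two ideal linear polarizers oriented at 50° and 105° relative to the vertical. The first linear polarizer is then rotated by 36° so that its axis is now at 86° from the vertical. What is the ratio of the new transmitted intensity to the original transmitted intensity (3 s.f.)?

I_new/I_old ≈ 2.72

Before rotation:
Unpolarized light through the first polarizer → I₁ = ½ I₀, now polarized at 50°.
I₂ = I₁ cos²(105° − 50°) = 0.5 I₀ · cos²(55°) = 0.1645 I₀.
After rotation:
Unpolarized light through the first polarizer → I₁ = ½ I₀, now polarized at 86°.
I₂ = I₁ cos²(105° − 86°) = 0.5 I₀ · cos²(19°) = 0.447 I₀.
Ratio = 0.447 / 0.1645 = 2.717.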